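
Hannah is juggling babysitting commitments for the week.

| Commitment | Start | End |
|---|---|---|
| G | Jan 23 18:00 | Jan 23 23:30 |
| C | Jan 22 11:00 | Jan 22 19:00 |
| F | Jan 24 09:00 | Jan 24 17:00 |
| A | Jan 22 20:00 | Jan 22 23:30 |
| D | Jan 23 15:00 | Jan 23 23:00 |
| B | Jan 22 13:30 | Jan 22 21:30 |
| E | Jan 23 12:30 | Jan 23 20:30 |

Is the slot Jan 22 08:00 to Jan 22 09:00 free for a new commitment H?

C: starts Jan 22 11:00 at or after H ends Jan 22 09:00 → clear.
B: starts Jan 22 13:30 at or after H ends Jan 22 09:00 → clear.
A: starts Jan 22 20:00 at or after H ends Jan 22 09:00 → clear.
E: starts Jan 23 12:30 at or after H ends Jan 22 09:00 → clear.
D: starts Jan 23 15:00 at or after H ends Jan 22 09:00 → clear.
G: starts Jan 23 18:00 at or after H ends Jan 22 09:00 → clear.
F: starts Jan 24 09:00 at or after H ends Jan 22 09:00 → clear.

Yes — the slot is free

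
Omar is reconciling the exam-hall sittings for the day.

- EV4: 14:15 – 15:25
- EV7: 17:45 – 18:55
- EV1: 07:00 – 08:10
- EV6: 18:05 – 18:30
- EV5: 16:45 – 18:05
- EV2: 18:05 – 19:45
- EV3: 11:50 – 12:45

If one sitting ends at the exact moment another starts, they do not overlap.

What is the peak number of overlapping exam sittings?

3

Sweep the timeline, counting +1 at each start and −1 at each end (ends before starts at a tie):
07:00 start EV1 → 1
08:10 end EV1 → 0
11:50 start EV3 → 1
12:45 end EV3 → 0
14:15 start EV4 → 1
15:25 end EV4 → 0
16:45 start EV5 → 1
17:45 start EV7 → 2
18:05 end EV5 → 1
18:05 start EV2 → 2
18:05 start EV6 → 3
18:30 end EV6 → 2
18:55 end EV7 → 1
19:45 end EV2 → 0
Peak is 3, at 18:05 (EV2, EV6, EV7).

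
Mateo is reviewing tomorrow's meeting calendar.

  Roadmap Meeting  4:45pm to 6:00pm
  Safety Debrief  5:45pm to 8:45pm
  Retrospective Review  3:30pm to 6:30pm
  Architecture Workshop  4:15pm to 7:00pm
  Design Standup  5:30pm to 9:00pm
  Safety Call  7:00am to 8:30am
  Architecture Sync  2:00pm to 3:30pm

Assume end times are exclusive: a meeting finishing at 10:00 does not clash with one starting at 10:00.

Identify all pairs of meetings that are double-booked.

Check each pair: they overlap iff neither finishes before the other starts.
Sorted by start: Safety Call, Architecture Sync, Retrospective Review, Architecture Workshop, Roadmap Meeting, Design Standup, Safety Debrief.
Architecture Sync starts after Safety Call ends, so nothing later overlaps Safety Call either.
Retrospective Review starts exactly when Architecture Sync ends (back-to-back, no overlap), so nothing later overlaps Architecture Sync either.
Architecture Workshop starts before Retrospective Review ends → Retrospective Review and Architecture Workshop overlap.
Roadmap Meeting starts before Retrospective Review ends → Retrospective Review and Roadmap Meeting overlap.
Design Standup starts before Retrospective Review ends → Retrospective Review and Design Standup overlap.
Safety Debrief starts before Retrospective Review ends → Retrospective Review and Safety Debrief overlap.
Roadmap Meeting starts before Architecture Workshop ends → Architecture Workshop and Roadmap Meeting overlap.
Design Standup starts before Architecture Workshop ends → Architecture Workshop and Design Standup overlap.
Safety Debrief starts before Architecture Workshop ends → Architecture Workshop and Safety Debrief overlap.
Design Standup starts before Roadmap Meeting ends → Roadmap Meeting and Design Standup overlap.
Safety Debrief starts before Roadmap Meeting ends → Roadmap Meeting and Safety Debrief overlap.
Safety Debrief starts before Design Standup ends → Design Standup and Safety Debrief overlap.

Architecture Workshop & Design Standup, Architecture Workshop & Retrospective Review, Architecture Workshop & Roadmap Meeting, Architecture Workshop & Safety Debrief, Design Standup & Retrospective Review, Design Standup & Roadmap Meeting, Design Standup & Safety Debrief, Retrospective Review & Roadmap Meeting, Retrospective Review & Safety Debrief, Roadmap Meeting & Safety Debrief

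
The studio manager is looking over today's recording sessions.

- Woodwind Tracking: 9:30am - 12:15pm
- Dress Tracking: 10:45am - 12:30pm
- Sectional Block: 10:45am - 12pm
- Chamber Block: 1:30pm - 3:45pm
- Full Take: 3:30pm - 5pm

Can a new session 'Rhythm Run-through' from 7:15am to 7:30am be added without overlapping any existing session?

Woodwind Tracking: starts 9:30am at or after Rhythm Run-through ends 7:30am → clear.
Dress Tracking: starts 10:45am at or after Rhythm Run-through ends 7:30am → clear.
Sectional Block: starts 10:45am at or after Rhythm Run-through ends 7:30am → clear.
Chamber Block: starts 1:30pm at or after Rhythm Run-through ends 7:30am → clear.
Full Take: starts 3:30pm at or after Rhythm Run-through ends 7:30am → clear.

Yes — the slot is free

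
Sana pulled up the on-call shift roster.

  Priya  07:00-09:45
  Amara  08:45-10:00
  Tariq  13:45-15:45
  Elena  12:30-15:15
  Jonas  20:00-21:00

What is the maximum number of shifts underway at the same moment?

Sweep the timeline, counting +1 at each start and −1 at each end (ends before starts at a tie):
07:00 start Priya → 1
08:45 start Amara → 2
09:45 end Priya → 1
10:00 end Amara → 0
12:30 start Elena → 1
13:45 start Tariq → 2
15:15 end Elena → 1
15:45 end Tariq → 0
20:00 start Jonas → 1
21:00 end Jonas → 0
Peak is 2, at 08:45 (Amara, Priya).

2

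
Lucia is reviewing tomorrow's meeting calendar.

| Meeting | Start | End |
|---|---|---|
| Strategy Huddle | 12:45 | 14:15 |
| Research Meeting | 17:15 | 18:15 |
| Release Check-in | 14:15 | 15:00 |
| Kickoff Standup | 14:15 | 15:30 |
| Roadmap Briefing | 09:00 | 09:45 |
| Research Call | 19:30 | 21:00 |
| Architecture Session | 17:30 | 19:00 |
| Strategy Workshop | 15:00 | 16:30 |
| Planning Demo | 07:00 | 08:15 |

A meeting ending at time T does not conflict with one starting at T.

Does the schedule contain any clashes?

Sorted by start: Planning Demo, Roadmap Briefing, Strategy Huddle, Kickoff Standup, Release Check-in, Strategy Workshop, Research Meeting, Architecture Session, Research Call.
Roadmap Briefing starts after Planning Demo ends — done with Planning Demo.
Strategy Huddle starts after Roadmap Briefing ends — done with Roadmap Briefing.
Kickoff Standup starts exactly when Strategy Huddle ends (back-to-back, no overlap) — done with Strategy Huddle.
Release Check-in starts before Kickoff Standup ends → Kickoff Standup and Release Check-in overlap.
That's a conflict, so the schedule is not conflict-free.

Yes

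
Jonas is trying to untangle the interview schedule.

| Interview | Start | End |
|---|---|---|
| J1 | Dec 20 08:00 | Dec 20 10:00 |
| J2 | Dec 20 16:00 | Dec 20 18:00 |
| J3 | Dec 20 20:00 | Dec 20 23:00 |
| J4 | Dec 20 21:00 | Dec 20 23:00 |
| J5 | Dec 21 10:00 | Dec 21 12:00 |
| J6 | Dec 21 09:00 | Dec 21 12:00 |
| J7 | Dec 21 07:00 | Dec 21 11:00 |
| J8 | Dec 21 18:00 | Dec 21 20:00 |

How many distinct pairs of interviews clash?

Two intervals overlap when each starts before the other ends.
Sorted by start: J1, J2, J3, J4, J7, J6, J5, J8.
J2 starts after J1 ends — done with J1.
J3 starts after J2 ends — done with J2.
J4 starts before J3 ends → J3 and J4 overlap.
J7 starts after J3 ends — done with J3.
J7 starts after J4 ends — done with J4.
J6 starts before J7 ends → J7 and J6 overlap.
J5 starts before J7 ends → J7 and J5 overlap.
J8 starts after J7 ends.
J5 starts before J6 ends → J6 and J5 overlap.
J8 starts after J6 ends.
J8 starts after J5 ends.
Overlapping pairs: J3 & J4, J5 & J6, J5 & J7, J6 & J7 — 4 in total.

4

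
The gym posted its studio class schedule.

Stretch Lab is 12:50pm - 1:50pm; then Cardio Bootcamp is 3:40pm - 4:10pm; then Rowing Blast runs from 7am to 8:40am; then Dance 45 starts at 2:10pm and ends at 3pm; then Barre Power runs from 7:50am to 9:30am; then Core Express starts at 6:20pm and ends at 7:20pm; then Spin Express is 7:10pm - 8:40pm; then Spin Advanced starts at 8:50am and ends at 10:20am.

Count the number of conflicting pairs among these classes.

Two intervals overlap when each starts before the other ends.
Sorted by start: Rowing Blast, Barre Power, Spin Advanced, Stretch Lab, Dance 45, Cardio Bootcamp, Core Express, Spin Express.
Barre Power starts before Rowing Blast ends → Rowing Blast and Barre Power overlap.
Spin Advanced starts after Rowing Blast ends, so nothing later overlaps Rowing Blast either.
Spin Advanced starts before Barre Power ends → Barre Power and Spin Advanced overlap.
Stretch Lab starts after Barre Power ends, so nothing later overlaps Barre Power either.
Stretch Lab starts after Spin Advanced ends, so nothing later overlaps Spin Advanced either.
Dance 45 starts after Stretch Lab ends, so nothing later overlaps Stretch Lab either.
Cardio Bootcamp starts after Dance 45 ends, so nothing later overlaps Dance 45 either.
Core Express starts after Cardio Bootcamp ends, so nothing later overlaps Cardio Bootcamp either.
Spin Express starts before Core Express ends → Core Express and Spin Express overlap.
Overlapping pairs: Barre Power & Rowing Blast, Barre Power & Spin Advanced, Core Express & Spin Express — 3 in total.

3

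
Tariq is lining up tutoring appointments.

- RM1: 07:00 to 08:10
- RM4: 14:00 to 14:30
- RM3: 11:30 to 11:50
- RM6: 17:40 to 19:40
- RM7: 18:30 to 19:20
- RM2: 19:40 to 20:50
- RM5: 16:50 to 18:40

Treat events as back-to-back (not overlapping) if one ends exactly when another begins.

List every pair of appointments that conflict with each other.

Two intervals overlap when each starts before the other ends.
Sorted by start: RM1, RM3, RM4, RM5, RM6, RM7, RM2.
RM3 starts after RM1 ends, so RM1 has no further overlaps.
RM4 starts after RM3 ends, so RM3 has no further overlaps.
RM5 starts after RM4 ends, so RM4 has no further overlaps.
RM6 starts before RM5 ends → RM5 and RM6 overlap.
RM7 starts before RM5 ends → RM5 and RM7 overlap.
RM2 starts after RM5 ends.
RM7 starts before RM6 ends → RM6 and RM7 overlap.
RM2 starts exactly when RM6 ends (back-to-back, no overlap).
RM2 starts after RM7 ends.

RM5 & RM6, RM5 & RM7, RM6 & RM7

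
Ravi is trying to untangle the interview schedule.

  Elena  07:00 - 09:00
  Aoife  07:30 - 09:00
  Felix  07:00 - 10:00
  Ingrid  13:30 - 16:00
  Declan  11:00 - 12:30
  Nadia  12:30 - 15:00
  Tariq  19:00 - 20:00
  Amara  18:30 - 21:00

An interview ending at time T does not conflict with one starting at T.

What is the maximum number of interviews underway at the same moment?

3

Sort all start/end points and keep a running count:
07:00 start Elena → 1
07:00 start Felix → 2
07:30 start Aoife → 3
09:00 end Aoife → 2
09:00 end Elena → 1
10:00 end Felix → 0
11:00 start Declan → 1
12:30 end Declan → 0
12:30 start Nadia → 1
13:30 start Ingrid → 2
15:00 end Nadia → 1
16:00 end Ingrid → 0
18:30 start Amara → 1
19:00 start Tariq → 2
20:00 end Tariq → 1
21:00 end Amara → 0
Peak is 3, at 07:30 (Aoife, Elena, Felix).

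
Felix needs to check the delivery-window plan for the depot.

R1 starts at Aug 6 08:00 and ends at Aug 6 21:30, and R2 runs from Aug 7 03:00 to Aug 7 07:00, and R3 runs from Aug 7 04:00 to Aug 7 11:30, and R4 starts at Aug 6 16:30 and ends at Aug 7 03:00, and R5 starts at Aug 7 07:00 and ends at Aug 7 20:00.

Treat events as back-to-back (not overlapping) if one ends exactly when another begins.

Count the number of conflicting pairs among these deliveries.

Sorted by start: R1, R4, R2, R3, R5.
R4 starts before R1 ends → R1 and R4 overlap.
R2 starts after R1 ends, so R1 has no further overlaps.
R2 starts exactly when R4 ends (back-to-back, no overlap), so R4 has no further overlaps.
R3 starts before R2 ends → R2 and R3 overlap.
R5 starts exactly when R2 ends (back-to-back, no overlap).
R5 starts before R3 ends → R3 and R5 overlap.
Overlapping pairs: R1 & R4, R2 & R3, R3 & R5 — 3 in total.

3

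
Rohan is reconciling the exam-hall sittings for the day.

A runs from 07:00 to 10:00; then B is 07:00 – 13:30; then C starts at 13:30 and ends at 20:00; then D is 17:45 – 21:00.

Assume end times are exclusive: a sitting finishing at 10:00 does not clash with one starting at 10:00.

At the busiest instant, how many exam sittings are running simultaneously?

2

Sweep the timeline, counting +1 at each start and −1 at each end (ends before starts at a tie):
07:00 start A → 1
07:00 start B → 2
10:00 end A → 1
13:30 end B → 0
13:30 start C → 1
17:45 start D → 2
20:00 end C → 1
21:00 end D → 0
Peak is 2, at 07:00 (A, B).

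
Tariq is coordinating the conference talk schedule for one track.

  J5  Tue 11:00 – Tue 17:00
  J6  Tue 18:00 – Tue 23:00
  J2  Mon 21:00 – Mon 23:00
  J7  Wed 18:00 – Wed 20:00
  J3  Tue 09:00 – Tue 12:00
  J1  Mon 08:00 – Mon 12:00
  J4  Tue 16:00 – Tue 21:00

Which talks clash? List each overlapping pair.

J3 & J5, J4 & J5, J4 & J6

Sorted by start: J1, J2, J3, J5, J4, J6, J7.
J2 starts after J1 ends — done with J1.
J3 starts after J2 ends — done with J2.
J5 starts before J3 ends → J3 and J5 overlap.
J4 starts after J3 ends — done with J3.
J4 starts before J5 ends → J5 and J4 overlap.
J6 starts after J5 ends — done with J5.
J6 starts before J4 ends → J4 and J6 overlap.
J7 starts after J4 ends.
J7 starts after J6 ends.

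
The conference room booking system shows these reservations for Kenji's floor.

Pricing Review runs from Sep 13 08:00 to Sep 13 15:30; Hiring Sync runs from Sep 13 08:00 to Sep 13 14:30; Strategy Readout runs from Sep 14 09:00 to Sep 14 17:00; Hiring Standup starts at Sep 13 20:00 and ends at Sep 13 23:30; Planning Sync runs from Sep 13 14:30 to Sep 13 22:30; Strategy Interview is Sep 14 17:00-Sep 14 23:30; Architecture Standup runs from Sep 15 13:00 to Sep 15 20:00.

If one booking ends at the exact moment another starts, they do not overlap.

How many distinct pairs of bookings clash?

Check each pair: they overlap iff neither finishes before the other starts.
Sorted by start: Pricing Review, Hiring Sync, Planning Sync, Hiring Standup, Strategy Readout, Strategy Interview, Architecture Standup.
Hiring Sync starts before Pricing Review ends → Pricing Review and Hiring Sync overlap.
Planning Sync starts before Pricing Review ends → Pricing Review and Planning Sync overlap.
Hiring Standup starts after Pricing Review ends, so Pricing Review has no further overlaps.
Planning Sync starts exactly when Hiring Sync ends (back-to-back, no overlap), so Hiring Sync has no further overlaps.
Hiring Standup starts before Planning Sync ends → Planning Sync and Hiring Standup overlap.
Strategy Readout starts after Planning Sync ends, so Planning Sync has no further overlaps.
Strategy Readout starts after Hiring Standup ends, so Hiring Standup has no further overlaps.
Strategy Interview starts exactly when Strategy Readout ends (back-to-back, no overlap), so Strategy Readout has no further overlaps.
Architecture Standup starts after Strategy Interview ends.
Overlapping pairs: Hiring Standup & Planning Sync, Hiring Sync & Pricing Review, Planning Sync & Pricing Review — 3 in total.

3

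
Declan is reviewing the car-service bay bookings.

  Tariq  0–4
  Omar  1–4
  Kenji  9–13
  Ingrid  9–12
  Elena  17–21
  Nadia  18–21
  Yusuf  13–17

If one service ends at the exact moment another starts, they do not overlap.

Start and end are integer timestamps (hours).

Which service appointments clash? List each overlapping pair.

Elena & Nadia, Ingrid & Kenji, Omar & Tariq

Sorted by start: Tariq, Omar, Kenji, Ingrid, Yusuf, Elena, Nadia.
Omar starts before Tariq ends → Tariq and Omar overlap.
Kenji starts after Tariq ends, so Tariq has no further overlaps.
Kenji starts after Omar ends, so Omar has no further overlaps.
Ingrid starts before Kenji ends → Kenji and Ingrid overlap.
Yusuf starts exactly when Kenji ends (back-to-back, no overlap), so Kenji has no further overlaps.
Yusuf starts after Ingrid ends, so Ingrid has no further overlaps.
Elena starts exactly when Yusuf ends (back-to-back, no overlap), so Yusuf has no further overlaps.
Nadia starts before Elena ends → Elena and Nadia overlap.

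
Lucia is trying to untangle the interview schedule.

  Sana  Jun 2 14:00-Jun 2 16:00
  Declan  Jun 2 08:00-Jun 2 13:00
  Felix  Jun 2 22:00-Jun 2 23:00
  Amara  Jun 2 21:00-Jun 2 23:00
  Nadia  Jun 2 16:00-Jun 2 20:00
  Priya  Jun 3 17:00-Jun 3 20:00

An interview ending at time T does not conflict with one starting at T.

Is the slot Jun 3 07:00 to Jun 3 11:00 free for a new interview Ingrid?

Declan: ends Jun 2 13:00 at or before Ingrid starts Jun 3 07:00 → clear.
Sana: ends Jun 2 16:00 at or before Ingrid starts Jun 3 07:00 → clear.
Nadia: ends Jun 2 20:00 at or before Ingrid starts Jun 3 07:00 → clear.
Amara: ends Jun 2 23:00 at or before Ingrid starts Jun 3 07:00 → clear.
Felix: ends Jun 2 23:00 at or before Ingrid starts Jun 3 07:00 → clear.
Priya: starts Jun 3 17:00 at or after Ingrid ends Jun 3 11:00 → clear.

Yes — the slot is free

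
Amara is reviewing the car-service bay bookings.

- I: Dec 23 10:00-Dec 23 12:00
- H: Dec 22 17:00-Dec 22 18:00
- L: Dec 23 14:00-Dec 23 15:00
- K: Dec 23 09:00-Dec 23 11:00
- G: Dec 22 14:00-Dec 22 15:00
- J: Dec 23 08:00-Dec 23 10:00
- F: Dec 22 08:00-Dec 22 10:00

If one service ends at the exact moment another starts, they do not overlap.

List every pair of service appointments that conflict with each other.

I & K, J & K

Sorted by start: F, G, H, J, K, I, L.
G starts after F ends, so nothing later overlaps F either.
H starts after G ends, so nothing later overlaps G either.
J starts after H ends, so nothing later overlaps H either.
K starts before J ends → J and K overlap.
I starts exactly when J ends (back-to-back, no overlap), so nothing later overlaps J either.
I starts before K ends → K and I overlap.
L starts after K ends.
L starts after I ends.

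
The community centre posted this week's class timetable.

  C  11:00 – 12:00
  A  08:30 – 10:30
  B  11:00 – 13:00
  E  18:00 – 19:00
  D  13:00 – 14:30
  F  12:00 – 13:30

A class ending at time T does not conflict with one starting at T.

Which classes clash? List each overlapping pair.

B & C, B & F, D & F

Sorted by start: A, B, C, F, D, E.
B starts after A ends; A is clear from here.
C starts before B ends → B and C overlap.
F starts before B ends → B and F overlap.
D starts exactly when B ends (back-to-back, no overlap); B is clear from here.
F starts exactly when C ends (back-to-back, no overlap); C is clear from here.
D starts before F ends → F and D overlap.
E starts after F ends.
E starts after D ends.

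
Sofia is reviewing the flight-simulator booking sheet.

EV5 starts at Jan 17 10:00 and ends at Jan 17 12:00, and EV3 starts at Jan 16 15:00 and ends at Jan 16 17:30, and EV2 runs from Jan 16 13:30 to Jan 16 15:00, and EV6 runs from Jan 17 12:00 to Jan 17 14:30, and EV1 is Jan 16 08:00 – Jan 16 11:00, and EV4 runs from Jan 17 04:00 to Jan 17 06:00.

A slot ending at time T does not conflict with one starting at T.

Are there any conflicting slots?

Two intervals overlap when each starts before the other ends.
Sorted by start: EV1, EV2, EV3, EV4, EV5, EV6.
EV2 starts after EV1 ends, so EV1 has no further overlaps.
EV3 starts exactly when EV2 ends (back-to-back, no overlap), so EV2 has no further overlaps.
EV4 starts after EV3 ends, so EV3 has no further overlaps.
EV5 starts after EV4 ends, so EV4 has no further overlaps.
EV6 starts exactly when EV5 ends (back-to-back, no overlap).
Every pair is clear; the schedule has no overlaps.

No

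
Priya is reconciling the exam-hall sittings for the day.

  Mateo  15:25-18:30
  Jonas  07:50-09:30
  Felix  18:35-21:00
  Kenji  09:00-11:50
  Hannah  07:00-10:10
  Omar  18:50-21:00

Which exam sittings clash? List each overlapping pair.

Felix & Omar, Hannah & Jonas, Hannah & Kenji, Jonas & Kenji

Sorted by start: Hannah, Jonas, Kenji, Mateo, Felix, Omar.
Jonas starts before Hannah ends → Hannah and Jonas overlap.
Kenji starts before Hannah ends → Hannah and Kenji overlap.
Mateo starts after Hannah ends; Hannah is clear from here.
Kenji starts before Jonas ends → Jonas and Kenji overlap.
Mateo starts after Jonas ends; Jonas is clear from here.
Mateo starts after Kenji ends; Kenji is clear from here.
Felix starts after Mateo ends; Mateo is clear from here.
Omar starts before Felix ends → Felix and Omar overlap.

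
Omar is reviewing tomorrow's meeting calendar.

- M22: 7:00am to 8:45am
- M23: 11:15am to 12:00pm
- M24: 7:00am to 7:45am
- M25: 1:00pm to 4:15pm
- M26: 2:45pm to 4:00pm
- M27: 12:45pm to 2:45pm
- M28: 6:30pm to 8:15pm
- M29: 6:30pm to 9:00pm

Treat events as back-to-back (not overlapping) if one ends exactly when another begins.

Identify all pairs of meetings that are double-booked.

M22 & M24, M25 & M26, M25 & M27, M28 & M29

Sorted by start: M22, M24, M23, M27, M25, M26, M28, M29.
M24 starts before M22 ends → M22 and M24 overlap.
M23 starts after M22 ends, so M22 has no further overlaps.
M23 starts after M24 ends, so M24 has no further overlaps.
M27 starts after M23 ends, so M23 has no further overlaps.
M25 starts before M27 ends → M27 and M25 overlap.
M26 starts exactly when M27 ends (back-to-back, no overlap), so M27 has no further overlaps.
M26 starts before M25 ends → M25 and M26 overlap.
M28 starts after M25 ends, so M25 has no further overlaps.
M28 starts after M26 ends, so M26 has no further overlaps.
M29 starts before M28 ends → M28 and M29 overlap.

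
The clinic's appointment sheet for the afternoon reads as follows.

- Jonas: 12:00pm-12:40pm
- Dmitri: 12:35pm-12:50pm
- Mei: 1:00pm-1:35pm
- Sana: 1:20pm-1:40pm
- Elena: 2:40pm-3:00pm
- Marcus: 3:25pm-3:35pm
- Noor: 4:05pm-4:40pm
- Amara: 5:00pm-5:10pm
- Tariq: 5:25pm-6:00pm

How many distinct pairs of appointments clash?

2

Sorted by start: Jonas, Dmitri, Mei, Sana, Elena, Marcus, Noor, Amara, Tariq.
Dmitri starts before Jonas ends → Jonas and Dmitri overlap.
Mei starts after Jonas ends — done with Jonas.
Mei starts after Dmitri ends — done with Dmitri.
Sana starts before Mei ends → Mei and Sana overlap.
Elena starts after Mei ends — done with Mei.
Elena starts after Sana ends — done with Sana.
Marcus starts after Elena ends — done with Elena.
Noor starts after Marcus ends — done with Marcus.
Amara starts after Noor ends — done with Noor.
Tariq starts after Amara ends.
Overlapping pairs: Dmitri & Jonas, Mei & Sana — 2 in total.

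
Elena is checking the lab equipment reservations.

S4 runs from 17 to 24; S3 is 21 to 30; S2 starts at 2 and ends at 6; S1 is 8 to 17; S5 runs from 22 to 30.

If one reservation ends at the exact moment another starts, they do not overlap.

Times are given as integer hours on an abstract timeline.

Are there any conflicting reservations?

Sorted by start: S2, S1, S4, S3, S5.
S1 starts after S2 ends, so nothing later overlaps S2 either.
S4 starts exactly when S1 ends (back-to-back, no overlap), so nothing later overlaps S1 either.
S3 starts before S4 ends → S4 and S3 overlap.
That's a conflict, so the schedule is not conflict-free.

Yes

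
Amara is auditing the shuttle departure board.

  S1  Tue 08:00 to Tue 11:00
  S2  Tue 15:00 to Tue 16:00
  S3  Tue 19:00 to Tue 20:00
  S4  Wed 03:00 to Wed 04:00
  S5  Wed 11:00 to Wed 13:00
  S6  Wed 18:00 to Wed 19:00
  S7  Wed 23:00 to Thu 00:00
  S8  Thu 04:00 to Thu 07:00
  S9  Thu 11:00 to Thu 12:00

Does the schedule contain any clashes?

Two intervals overlap when each starts before the other ends.
Sorted by start: S1, S2, S3, S4, S5, S6, S7, S8, S9.
S2 starts after S1 ends, so S1 has no further overlaps.
S3 starts after S2 ends, so S2 has no further overlaps.
S4 starts after S3 ends, so S3 has no further overlaps.
S5 starts after S4 ends, so S4 has no further overlaps.
S6 starts after S5 ends, so S5 has no further overlaps.
S7 starts after S6 ends, so S6 has no further overlaps.
S8 starts after S7 ends, so S7 has no further overlaps.
S9 starts after S8 ends.
Every pair is clear; the schedule has no overlaps.

No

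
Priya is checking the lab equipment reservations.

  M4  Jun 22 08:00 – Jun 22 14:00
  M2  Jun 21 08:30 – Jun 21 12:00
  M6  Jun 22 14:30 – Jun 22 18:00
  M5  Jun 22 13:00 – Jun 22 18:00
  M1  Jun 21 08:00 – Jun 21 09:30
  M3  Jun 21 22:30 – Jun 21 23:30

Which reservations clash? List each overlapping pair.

Two intervals overlap when each starts before the other ends.
Sorted by start: M1, M2, M3, M4, M5, M6.
M2 starts before M1 ends → M1 and M2 overlap.
M3 starts after M1 ends, so nothing later overlaps M1 either.
M3 starts after M2 ends, so nothing later overlaps M2 either.
M4 starts after M3 ends, so nothing later overlaps M3 either.
M5 starts before M4 ends → M4 and M5 overlap.
M6 starts after M4 ends.
M6 starts before M5 ends → M5 and M6 overlap.

M1 & M2, M4 & M5, M5 & M6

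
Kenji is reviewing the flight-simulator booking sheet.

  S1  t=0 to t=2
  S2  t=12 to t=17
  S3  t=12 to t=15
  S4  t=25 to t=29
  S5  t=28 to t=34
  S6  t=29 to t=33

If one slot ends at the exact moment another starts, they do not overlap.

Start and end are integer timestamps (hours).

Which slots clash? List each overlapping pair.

S2 & S3, S4 & S5, S5 & S6

Sorted by start: S1, S2, S3, S4, S5, S6.
S2 starts after S1 ends; S1 is clear from here.
S3 starts before S2 ends → S2 and S3 overlap.
S4 starts after S2 ends; S2 is clear from here.
S4 starts after S3 ends; S3 is clear from here.
S5 starts before S4 ends → S4 and S5 overlap.
S6 starts exactly when S4 ends (back-to-back, no overlap).
S6 starts before S5 ends → S5 and S6 overlap.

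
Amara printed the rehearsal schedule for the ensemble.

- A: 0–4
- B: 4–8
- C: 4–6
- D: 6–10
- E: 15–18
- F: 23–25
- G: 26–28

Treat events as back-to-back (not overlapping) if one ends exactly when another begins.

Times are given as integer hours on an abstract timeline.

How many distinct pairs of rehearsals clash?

2

Check each pair: they overlap iff neither finishes before the other starts.
Sorted by start: A, B, C, D, E, F, G.
B starts exactly when A ends (back-to-back, no overlap), so nothing later overlaps A either.
C starts before B ends → B and C overlap.
D starts before B ends → B and D overlap.
E starts after B ends, so nothing later overlaps B either.
D starts exactly when C ends (back-to-back, no overlap), so nothing later overlaps C either.
E starts after D ends, so nothing later overlaps D either.
F starts after E ends, so nothing later overlaps E either.
G starts after F ends.
Overlapping pairs: B & C, B & D — 2 in total.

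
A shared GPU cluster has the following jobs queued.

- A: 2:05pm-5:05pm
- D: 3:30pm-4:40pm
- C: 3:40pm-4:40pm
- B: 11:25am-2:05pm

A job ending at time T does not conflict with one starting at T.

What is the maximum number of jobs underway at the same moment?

Sort all start/end points and keep a running count:
11:25am start B → 1
2:05pm end B → 0
2:05pm start A → 1
3:30pm start D → 2
3:40pm start C → 3
4:40pm end C → 2
4:40pm end D → 1
5:05pm end A → 0
Peak is 3, at 3:40pm (A, C, D).

3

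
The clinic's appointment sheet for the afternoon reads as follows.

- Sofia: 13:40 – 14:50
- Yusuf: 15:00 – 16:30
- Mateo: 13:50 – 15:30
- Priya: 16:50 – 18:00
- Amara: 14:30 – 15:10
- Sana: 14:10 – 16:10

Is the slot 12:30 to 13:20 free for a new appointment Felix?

Sofia: starts 13:40 at or after Felix ends 13:20 → clear.
Mateo: starts 13:50 at or after Felix ends 13:20 → clear.
Sana: starts 14:10 at or after Felix ends 13:20 → clear.
Amara: starts 14:30 at or after Felix ends 13:20 → clear.
Yusuf: starts 15:00 at or after Felix ends 13:20 → clear.
Priya: starts 16:50 at or after Felix ends 13:20 → clear.

Yes — the slot is free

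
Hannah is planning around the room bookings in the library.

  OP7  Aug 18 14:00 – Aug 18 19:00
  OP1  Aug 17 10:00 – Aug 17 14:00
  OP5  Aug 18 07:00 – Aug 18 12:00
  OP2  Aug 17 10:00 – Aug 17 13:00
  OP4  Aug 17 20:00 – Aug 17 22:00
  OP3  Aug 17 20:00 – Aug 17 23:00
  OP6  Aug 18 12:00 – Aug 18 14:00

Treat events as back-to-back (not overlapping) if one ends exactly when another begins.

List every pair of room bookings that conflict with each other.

OP1 & OP2, OP3 & OP4

Sorted by start: OP1, OP2, OP3, OP4, OP5, OP6, OP7.
OP2 starts before OP1 ends → OP1 and OP2 overlap.
OP3 starts after OP1 ends; OP1 is clear from here.
OP3 starts after OP2 ends; OP2 is clear from here.
OP4 starts before OP3 ends → OP3 and OP4 overlap.
OP5 starts after OP3 ends; OP3 is clear from here.
OP5 starts after OP4 ends; OP4 is clear from here.
OP6 starts exactly when OP5 ends (back-to-back, no overlap); OP5 is clear from here.
OP7 starts exactly when OP6 ends (back-to-back, no overlap).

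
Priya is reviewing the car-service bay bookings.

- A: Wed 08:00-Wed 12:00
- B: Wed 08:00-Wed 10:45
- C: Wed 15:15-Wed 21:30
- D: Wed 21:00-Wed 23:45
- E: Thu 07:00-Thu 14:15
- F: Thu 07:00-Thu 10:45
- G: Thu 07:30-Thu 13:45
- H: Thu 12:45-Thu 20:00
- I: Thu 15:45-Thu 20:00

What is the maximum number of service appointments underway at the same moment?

Sort all start/end points and keep a running count:
Wed 08:00 start A → 1
Wed 08:00 start B → 2
Wed 10:45 end B → 1
Wed 12:00 end A → 0
Wed 15:15 start C → 1
Wed 21:00 start D → 2
Wed 21:30 end C → 1
Wed 23:45 end D → 0
Thu 07:00 start E → 1
Thu 07:00 start F → 2
Thu 07:30 start G → 3
Thu 10:45 end F → 2
Thu 12:45 start H → 3
Thu 13:45 end G → 2
Thu 14:15 end E → 1
Thu 15:45 start I → 2
Thu 20:00 end H → 1
Thu 20:00 end I → 0
Peak is 3, at Thu 07:30 (E, F, G).

3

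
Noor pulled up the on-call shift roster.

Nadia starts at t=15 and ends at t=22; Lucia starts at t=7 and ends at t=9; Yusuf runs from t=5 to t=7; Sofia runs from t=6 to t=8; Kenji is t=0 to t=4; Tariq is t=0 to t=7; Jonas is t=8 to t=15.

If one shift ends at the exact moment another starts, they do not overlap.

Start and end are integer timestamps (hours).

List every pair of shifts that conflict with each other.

Sorted by start: Kenji, Tariq, Yusuf, Sofia, Lucia, Jonas, Nadia.
Tariq starts before Kenji ends → Kenji and Tariq overlap.
Yusuf starts after Kenji ends — done with Kenji.
Yusuf starts before Tariq ends → Tariq and Yusuf overlap.
Sofia starts before Tariq ends → Tariq and Sofia overlap.
Lucia starts exactly when Tariq ends (back-to-back, no overlap) — done with Tariq.
Sofia starts before Yusuf ends → Yusuf and Sofia overlap.
Lucia starts exactly when Yusuf ends (back-to-back, no overlap) — done with Yusuf.
Lucia starts before Sofia ends → Sofia and Lucia overlap.
Jonas starts exactly when Sofia ends (back-to-back, no overlap) — done with Sofia.
Jonas starts before Lucia ends → Lucia and Jonas overlap.
Nadia starts after Lucia ends.
Nadia starts exactly when Jonas ends (back-to-back, no overlap).

Jonas & Lucia, Kenji & Tariq, Lucia & Sofia, Sofia & Tariq, Sofia & Yusuf, Tariq & Yusuf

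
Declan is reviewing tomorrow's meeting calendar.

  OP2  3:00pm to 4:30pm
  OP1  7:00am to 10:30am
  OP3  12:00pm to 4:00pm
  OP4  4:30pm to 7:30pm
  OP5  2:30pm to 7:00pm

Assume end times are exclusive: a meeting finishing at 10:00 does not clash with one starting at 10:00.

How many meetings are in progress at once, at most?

Walk through starts and ends in time order (an end at T is processed before a start at T):
7:00am start OP1 → 1
10:30am end OP1 → 0
12:00pm start OP3 → 1
2:30pm start OP5 → 2
3:00pm start OP2 → 3
4:00pm end OP3 → 2
4:30pm end OP2 → 1
4:30pm start OP4 → 2
7:00pm end OP5 → 1
7:30pm end OP4 → 0
Peak is 3, at 3:00pm (OP2, OP3, OP5).

3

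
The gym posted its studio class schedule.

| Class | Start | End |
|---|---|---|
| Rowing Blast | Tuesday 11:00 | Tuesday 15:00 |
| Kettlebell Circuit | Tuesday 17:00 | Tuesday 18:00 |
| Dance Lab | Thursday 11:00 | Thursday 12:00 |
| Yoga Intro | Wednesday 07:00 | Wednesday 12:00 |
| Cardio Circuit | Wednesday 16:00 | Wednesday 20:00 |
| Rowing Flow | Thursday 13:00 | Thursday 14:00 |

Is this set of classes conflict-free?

Yes

Sorted by start: Rowing Blast, Kettlebell Circuit, Yoga Intro, Cardio Circuit, Dance Lab, Rowing Flow.
Kettlebell Circuit starts after Rowing Blast ends; Rowing Blast is clear from here.
Yoga Intro starts after Kettlebell Circuit ends; Kettlebell Circuit is clear from here.
Cardio Circuit starts after Yoga Intro ends; Yoga Intro is clear from here.
Dance Lab starts after Cardio Circuit ends; Cardio Circuit is clear from here.
Rowing Flow starts after Dance Lab ends.
Every pair is clear; the schedule has no overlaps.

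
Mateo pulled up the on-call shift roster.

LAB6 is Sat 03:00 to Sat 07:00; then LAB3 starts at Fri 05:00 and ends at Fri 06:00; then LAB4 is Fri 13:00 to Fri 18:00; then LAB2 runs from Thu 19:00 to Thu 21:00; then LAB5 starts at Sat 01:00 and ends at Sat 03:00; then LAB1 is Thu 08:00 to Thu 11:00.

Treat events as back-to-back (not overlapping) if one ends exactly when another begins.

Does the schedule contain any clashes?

No

Two intervals overlap when each starts before the other ends.
Sorted by start: LAB1, LAB2, LAB3, LAB4, LAB5, LAB6.
LAB2 starts after LAB1 ends, so LAB1 has no further overlaps.
LAB3 starts after LAB2 ends, so LAB2 has no further overlaps.
LAB4 starts after LAB3 ends, so LAB3 has no further overlaps.
LAB5 starts after LAB4 ends, so LAB4 has no further overlaps.
LAB6 starts exactly when LAB5 ends (back-to-back, no overlap).
Every pair is clear; the schedule has no overlaps.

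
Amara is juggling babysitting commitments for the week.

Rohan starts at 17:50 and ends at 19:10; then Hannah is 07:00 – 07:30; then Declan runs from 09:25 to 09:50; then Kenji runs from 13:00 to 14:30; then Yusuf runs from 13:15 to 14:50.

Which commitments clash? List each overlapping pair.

Kenji & Yusuf

Sorted by start: Hannah, Declan, Kenji, Yusuf, Rohan.
Declan starts after Hannah ends — done with Hannah.
Kenji starts after Declan ends — done with Declan.
Yusuf starts before Kenji ends → Kenji and Yusuf overlap.
Rohan starts after Kenji ends.
Rohan starts after Yusuf ends.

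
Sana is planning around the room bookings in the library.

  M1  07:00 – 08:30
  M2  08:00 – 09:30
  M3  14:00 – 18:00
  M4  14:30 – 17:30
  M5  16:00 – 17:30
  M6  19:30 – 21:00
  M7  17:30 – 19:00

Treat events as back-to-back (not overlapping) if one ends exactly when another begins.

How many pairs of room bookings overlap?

Sorted by start: M1, M2, M3, M4, M5, M7, M6.
M2 starts before M1 ends → M1 and M2 overlap.
M3 starts after M1 ends, so nothing later overlaps M1 either.
M3 starts after M2 ends, so nothing later overlaps M2 either.
M4 starts before M3 ends → M3 and M4 overlap.
M5 starts before M3 ends → M3 and M5 overlap.
M7 starts before M3 ends → M3 and M7 overlap.
M6 starts after M3 ends.
M5 starts before M4 ends → M4 and M5 overlap.
M7 starts exactly when M4 ends (back-to-back, no overlap), so nothing later overlaps M4 either.
M7 starts exactly when M5 ends (back-to-back, no overlap), so nothing later overlaps M5 either.
M6 starts after M7 ends.
Overlapping pairs: M1 & M2, M3 & M4, M3 & M5, M3 & M7, M4 & M5 — 5 in total.

5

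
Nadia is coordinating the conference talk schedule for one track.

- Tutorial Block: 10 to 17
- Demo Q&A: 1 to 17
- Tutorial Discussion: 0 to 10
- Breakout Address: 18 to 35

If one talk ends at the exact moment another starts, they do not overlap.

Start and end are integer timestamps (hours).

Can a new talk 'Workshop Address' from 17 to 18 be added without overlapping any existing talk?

Yes — the slot is free

Tutorial Discussion: ends 10 at or before Workshop Address starts 17 → clear.
Demo Q&A: ends 17 at or before Workshop Address starts 17 → clear.
Tutorial Block: ends 17 at or before Workshop Address starts 17 → clear.
Breakout Address: starts 18 at or after Workshop Address ends 18 → clear.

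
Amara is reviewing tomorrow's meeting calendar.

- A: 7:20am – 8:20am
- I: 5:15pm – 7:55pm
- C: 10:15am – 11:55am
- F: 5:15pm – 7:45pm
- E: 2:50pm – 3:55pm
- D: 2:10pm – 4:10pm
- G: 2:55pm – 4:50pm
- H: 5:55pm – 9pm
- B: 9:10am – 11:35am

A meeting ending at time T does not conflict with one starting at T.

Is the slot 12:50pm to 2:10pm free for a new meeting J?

A: ends 8:20am at or before J starts 12:50pm → clear.
B: ends 11:35am at or before J starts 12:50pm → clear.
C: ends 11:55am at or before J starts 12:50pm → clear.
D: starts 2:10pm at or after J ends 2:10pm → clear.
E: starts 2:50pm at or after J ends 2:10pm → clear.
G: starts 2:55pm at or after J ends 2:10pm → clear.
F: starts 5:15pm at or after J ends 2:10pm → clear.
I: starts 5:15pm at or after J ends 2:10pm → clear.
H: starts 5:55pm at or after J ends 2:10pm → clear.

Yes — the slot is free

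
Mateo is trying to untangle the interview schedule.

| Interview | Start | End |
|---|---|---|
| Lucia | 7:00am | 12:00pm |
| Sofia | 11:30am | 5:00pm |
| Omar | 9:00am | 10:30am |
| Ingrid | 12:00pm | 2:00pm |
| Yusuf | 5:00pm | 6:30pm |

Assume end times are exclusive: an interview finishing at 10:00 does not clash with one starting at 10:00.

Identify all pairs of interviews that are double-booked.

Ingrid & Sofia, Lucia & Omar, Lucia & Sofia

Check each pair: they overlap iff neither finishes before the other starts.
Sorted by start: Lucia, Omar, Sofia, Ingrid, Yusuf.
Omar starts before Lucia ends → Lucia and Omar overlap.
Sofia starts before Lucia ends → Lucia and Sofia overlap.
Ingrid starts exactly when Lucia ends (back-to-back, no overlap) — done with Lucia.
Sofia starts after Omar ends — done with Omar.
Ingrid starts before Sofia ends → Sofia and Ingrid overlap.
Yusuf starts exactly when Sofia ends (back-to-back, no overlap).
Yusuf starts after Ingrid ends.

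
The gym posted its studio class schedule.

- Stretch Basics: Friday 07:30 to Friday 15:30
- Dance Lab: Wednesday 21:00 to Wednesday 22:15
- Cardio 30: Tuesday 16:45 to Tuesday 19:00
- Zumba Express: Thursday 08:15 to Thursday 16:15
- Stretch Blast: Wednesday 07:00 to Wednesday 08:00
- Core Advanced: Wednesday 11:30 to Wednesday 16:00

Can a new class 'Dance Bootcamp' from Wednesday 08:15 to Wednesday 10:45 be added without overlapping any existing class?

Yes — the slot is free

Cardio 30: ends Tuesday 19:00 at or before Dance Bootcamp starts Wednesday 08:15 → clear.
Stretch Blast: ends Wednesday 08:00 at or before Dance Bootcamp starts Wednesday 08:15 → clear.
Core Advanced: starts Wednesday 11:30 at or after Dance Bootcamp ends Wednesday 10:45 → clear.
Dance Lab: starts Wednesday 21:00 at or after Dance Bootcamp ends Wednesday 10:45 → clear.
Zumba Express: starts Thursday 08:15 at or after Dance Bootcamp ends Wednesday 10:45 → clear.
Stretch Basics: starts Friday 07:30 at or after Dance Bootcamp ends Wednesday 10:45 → clear.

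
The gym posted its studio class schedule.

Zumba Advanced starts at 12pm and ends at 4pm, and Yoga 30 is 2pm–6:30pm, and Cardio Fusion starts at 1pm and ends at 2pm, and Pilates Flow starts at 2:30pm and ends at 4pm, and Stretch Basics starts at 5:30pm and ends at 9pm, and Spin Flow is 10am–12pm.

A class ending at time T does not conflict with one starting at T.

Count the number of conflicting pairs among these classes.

Sorted by start: Spin Flow, Zumba Advanced, Cardio Fusion, Yoga 30, Pilates Flow, Stretch Basics.
Zumba Advanced starts exactly when Spin Flow ends (back-to-back, no overlap), so nothing later overlaps Spin Flow either.
Cardio Fusion starts before Zumba Advanced ends → Zumba Advanced and Cardio Fusion overlap.
Yoga 30 starts before Zumba Advanced ends → Zumba Advanced and Yoga 30 overlap.
Pilates Flow starts before Zumba Advanced ends → Zumba Advanced and Pilates Flow overlap.
Stretch Basics starts after Zumba Advanced ends.
Yoga 30 starts exactly when Cardio Fusion ends (back-to-back, no overlap), so nothing later overlaps Cardio Fusion either.
Pilates Flow starts before Yoga 30 ends → Yoga 30 and Pilates Flow overlap.
Stretch Basics starts before Yoga 30 ends → Yoga 30 and Stretch Basics overlap.
Stretch Basics starts after Pilates Flow ends.
Overlapping pairs: Cardio Fusion & Zumba Advanced, Pilates Flow & Yoga 30, Pilates Flow & Zumba Advanced, Stretch Basics & Yoga 30, Yoga 30 & Zumba Advanced — 5 in total.

5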